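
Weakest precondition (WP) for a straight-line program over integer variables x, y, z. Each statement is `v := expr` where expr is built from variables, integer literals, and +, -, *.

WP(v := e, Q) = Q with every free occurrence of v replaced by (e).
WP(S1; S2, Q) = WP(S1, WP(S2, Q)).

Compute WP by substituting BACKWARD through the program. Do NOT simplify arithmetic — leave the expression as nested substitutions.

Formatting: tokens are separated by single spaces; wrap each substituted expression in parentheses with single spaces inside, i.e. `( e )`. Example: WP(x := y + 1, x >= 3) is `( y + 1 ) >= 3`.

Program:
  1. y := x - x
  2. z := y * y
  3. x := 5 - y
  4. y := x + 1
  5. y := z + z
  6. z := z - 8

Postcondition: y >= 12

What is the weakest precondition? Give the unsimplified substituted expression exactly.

post: y >= 12
stmt 6: z := z - 8  -- replace 0 occurrence(s) of z with (z - 8)
  => y >= 12
stmt 5: y := z + z  -- replace 1 occurrence(s) of y with (z + z)
  => ( z + z ) >= 12
stmt 4: y := x + 1  -- replace 0 occurrence(s) of y with (x + 1)
  => ( z + z ) >= 12
stmt 3: x := 5 - y  -- replace 0 occurrence(s) of x with (5 - y)
  => ( z + z ) >= 12
stmt 2: z := y * y  -- replace 2 occurrence(s) of z with (y * y)
  => ( ( y * y ) + ( y * y ) ) >= 12
stmt 1: y := x - x  -- replace 4 occurrence(s) of y with (x - x)
  => ( ( ( x - x ) * ( x - x ) ) + ( ( x - x ) * ( x - x ) ) ) >= 12

Answer: ( ( ( x - x ) * ( x - x ) ) + ( ( x - x ) * ( x - x ) ) ) >= 12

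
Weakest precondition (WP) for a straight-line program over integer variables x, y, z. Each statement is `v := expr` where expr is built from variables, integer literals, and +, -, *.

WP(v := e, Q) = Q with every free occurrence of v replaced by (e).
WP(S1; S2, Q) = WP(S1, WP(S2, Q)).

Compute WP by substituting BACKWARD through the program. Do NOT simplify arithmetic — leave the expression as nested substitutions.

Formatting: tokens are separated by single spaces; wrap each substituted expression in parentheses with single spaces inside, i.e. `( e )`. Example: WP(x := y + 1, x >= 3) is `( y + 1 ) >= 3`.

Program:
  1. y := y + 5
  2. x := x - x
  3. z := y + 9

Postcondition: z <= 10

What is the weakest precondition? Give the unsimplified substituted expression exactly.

Answer: ( ( y + 5 ) + 9 ) <= 10

Derivation:
post: z <= 10
stmt 3: z := y + 9  -- replace 1 occurrence(s) of z with (y + 9)
  => ( y + 9 ) <= 10
stmt 2: x := x - x  -- replace 0 occurrence(s) of x with (x - x)
  => ( y + 9 ) <= 10
stmt 1: y := y + 5  -- replace 1 occurrence(s) of y with (y + 5)
  => ( ( y + 5 ) + 9 ) <= 10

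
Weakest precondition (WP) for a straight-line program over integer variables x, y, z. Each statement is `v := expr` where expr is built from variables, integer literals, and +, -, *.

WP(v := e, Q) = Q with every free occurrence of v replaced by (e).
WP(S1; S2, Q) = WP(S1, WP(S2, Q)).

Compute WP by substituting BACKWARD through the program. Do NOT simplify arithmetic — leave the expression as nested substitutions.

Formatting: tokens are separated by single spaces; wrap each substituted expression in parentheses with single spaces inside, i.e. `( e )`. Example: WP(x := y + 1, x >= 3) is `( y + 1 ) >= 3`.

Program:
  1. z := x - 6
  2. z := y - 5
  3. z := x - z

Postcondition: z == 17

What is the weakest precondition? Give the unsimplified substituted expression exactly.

post: z == 17
stmt 3: z := x - z  -- replace 1 occurrence(s) of z with (x - z)
  => ( x - z ) == 17
stmt 2: z := y - 5  -- replace 1 occurrence(s) of z with (y - 5)
  => ( x - ( y - 5 ) ) == 17
stmt 1: z := x - 6  -- replace 0 occurrence(s) of z with (x - 6)
  => ( x - ( y - 5 ) ) == 17

Answer: ( x - ( y - 5 ) ) == 17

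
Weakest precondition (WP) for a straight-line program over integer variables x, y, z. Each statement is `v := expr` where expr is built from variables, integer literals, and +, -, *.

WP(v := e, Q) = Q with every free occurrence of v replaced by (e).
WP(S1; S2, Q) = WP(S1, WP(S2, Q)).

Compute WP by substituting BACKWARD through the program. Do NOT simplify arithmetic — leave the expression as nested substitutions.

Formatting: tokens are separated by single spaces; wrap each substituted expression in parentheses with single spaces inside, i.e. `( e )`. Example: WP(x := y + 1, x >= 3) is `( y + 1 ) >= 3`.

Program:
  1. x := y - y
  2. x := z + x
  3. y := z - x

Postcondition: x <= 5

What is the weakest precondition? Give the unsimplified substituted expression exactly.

Answer: ( z + ( y - y ) ) <= 5

Derivation:
post: x <= 5
stmt 3: y := z - x  -- replace 0 occurrence(s) of y with (z - x)
  => x <= 5
stmt 2: x := z + x  -- replace 1 occurrence(s) of x with (z + x)
  => ( z + x ) <= 5
stmt 1: x := y - y  -- replace 1 occurrence(s) of x with (y - y)
  => ( z + ( y - y ) ) <= 5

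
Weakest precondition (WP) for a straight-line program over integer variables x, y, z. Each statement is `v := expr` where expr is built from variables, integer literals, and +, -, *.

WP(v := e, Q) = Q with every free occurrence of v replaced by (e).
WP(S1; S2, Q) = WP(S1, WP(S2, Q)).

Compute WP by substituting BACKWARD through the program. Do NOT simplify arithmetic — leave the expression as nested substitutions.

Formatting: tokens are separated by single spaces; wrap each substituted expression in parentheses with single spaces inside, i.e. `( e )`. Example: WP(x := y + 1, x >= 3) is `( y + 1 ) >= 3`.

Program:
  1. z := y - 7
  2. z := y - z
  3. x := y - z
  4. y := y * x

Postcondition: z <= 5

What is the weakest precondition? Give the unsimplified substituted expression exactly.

post: z <= 5
stmt 4: y := y * x  -- replace 0 occurrence(s) of y with (y * x)
  => z <= 5
stmt 3: x := y - z  -- replace 0 occurrence(s) of x with (y - z)
  => z <= 5
stmt 2: z := y - z  -- replace 1 occurrence(s) of z with (y - z)
  => ( y - z ) <= 5
stmt 1: z := y - 7  -- replace 1 occurrence(s) of z with (y - 7)
  => ( y - ( y - 7 ) ) <= 5

Answer: ( y - ( y - 7 ) ) <= 5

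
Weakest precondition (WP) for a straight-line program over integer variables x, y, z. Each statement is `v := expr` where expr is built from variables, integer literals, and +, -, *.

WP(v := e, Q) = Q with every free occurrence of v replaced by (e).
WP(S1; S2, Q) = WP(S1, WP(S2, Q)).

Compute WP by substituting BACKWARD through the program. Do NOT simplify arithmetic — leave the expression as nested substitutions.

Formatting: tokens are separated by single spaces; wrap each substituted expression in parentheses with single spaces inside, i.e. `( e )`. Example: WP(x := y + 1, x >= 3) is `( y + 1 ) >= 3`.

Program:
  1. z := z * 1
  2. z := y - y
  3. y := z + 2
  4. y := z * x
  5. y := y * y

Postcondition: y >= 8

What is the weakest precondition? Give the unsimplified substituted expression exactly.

post: y >= 8
stmt 5: y := y * y  -- replace 1 occurrence(s) of y with (y * y)
  => ( y * y ) >= 8
stmt 4: y := z * x  -- replace 2 occurrence(s) of y with (z * x)
  => ( ( z * x ) * ( z * x ) ) >= 8
stmt 3: y := z + 2  -- replace 0 occurrence(s) of y with (z + 2)
  => ( ( z * x ) * ( z * x ) ) >= 8
stmt 2: z := y - y  -- replace 2 occurrence(s) of z with (y - y)
  => ( ( ( y - y ) * x ) * ( ( y - y ) * x ) ) >= 8
stmt 1: z := z * 1  -- replace 0 occurrence(s) of z with (z * 1)
  => ( ( ( y - y ) * x ) * ( ( y - y ) * x ) ) >= 8

Answer: ( ( ( y - y ) * x ) * ( ( y - y ) * x ) ) >= 8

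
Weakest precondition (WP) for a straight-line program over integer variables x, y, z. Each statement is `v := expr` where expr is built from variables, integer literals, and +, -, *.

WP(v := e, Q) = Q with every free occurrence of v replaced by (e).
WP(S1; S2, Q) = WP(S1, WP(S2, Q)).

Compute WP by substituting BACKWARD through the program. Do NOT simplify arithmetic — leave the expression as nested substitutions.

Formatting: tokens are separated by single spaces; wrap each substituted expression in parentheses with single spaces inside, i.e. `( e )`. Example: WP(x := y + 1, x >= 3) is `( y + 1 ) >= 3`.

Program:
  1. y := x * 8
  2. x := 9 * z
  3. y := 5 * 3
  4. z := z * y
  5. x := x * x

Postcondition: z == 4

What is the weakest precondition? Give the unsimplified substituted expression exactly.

Answer: ( z * ( 5 * 3 ) ) == 4

Derivation:
post: z == 4
stmt 5: x := x * x  -- replace 0 occurrence(s) of x with (x * x)
  => z == 4
stmt 4: z := z * y  -- replace 1 occurrence(s) of z with (z * y)
  => ( z * y ) == 4
stmt 3: y := 5 * 3  -- replace 1 occurrence(s) of y with (5 * 3)
  => ( z * ( 5 * 3 ) ) == 4
stmt 2: x := 9 * z  -- replace 0 occurrence(s) of x with (9 * z)
  => ( z * ( 5 * 3 ) ) == 4
stmt 1: y := x * 8  -- replace 0 occurrence(s) of y with (x * 8)
  => ( z * ( 5 * 3 ) ) == 4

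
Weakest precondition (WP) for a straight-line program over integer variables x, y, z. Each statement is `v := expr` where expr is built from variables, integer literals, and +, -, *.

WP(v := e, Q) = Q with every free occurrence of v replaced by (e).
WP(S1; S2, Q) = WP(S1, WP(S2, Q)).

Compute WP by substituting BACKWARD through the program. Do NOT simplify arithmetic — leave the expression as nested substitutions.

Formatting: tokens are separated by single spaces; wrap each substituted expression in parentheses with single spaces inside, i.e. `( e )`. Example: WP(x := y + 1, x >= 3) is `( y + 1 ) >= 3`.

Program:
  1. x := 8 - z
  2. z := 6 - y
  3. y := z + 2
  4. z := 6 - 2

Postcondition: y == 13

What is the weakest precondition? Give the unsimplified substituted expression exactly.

Answer: ( ( 6 - y ) + 2 ) == 13

Derivation:
post: y == 13
stmt 4: z := 6 - 2  -- replace 0 occurrence(s) of z with (6 - 2)
  => y == 13
stmt 3: y := z + 2  -- replace 1 occurrence(s) of y with (z + 2)
  => ( z + 2 ) == 13
stmt 2: z := 6 - y  -- replace 1 occurrence(s) of z with (6 - y)
  => ( ( 6 - y ) + 2 ) == 13
stmt 1: x := 8 - z  -- replace 0 occurrence(s) of x with (8 - z)
  => ( ( 6 - y ) + 2 ) == 13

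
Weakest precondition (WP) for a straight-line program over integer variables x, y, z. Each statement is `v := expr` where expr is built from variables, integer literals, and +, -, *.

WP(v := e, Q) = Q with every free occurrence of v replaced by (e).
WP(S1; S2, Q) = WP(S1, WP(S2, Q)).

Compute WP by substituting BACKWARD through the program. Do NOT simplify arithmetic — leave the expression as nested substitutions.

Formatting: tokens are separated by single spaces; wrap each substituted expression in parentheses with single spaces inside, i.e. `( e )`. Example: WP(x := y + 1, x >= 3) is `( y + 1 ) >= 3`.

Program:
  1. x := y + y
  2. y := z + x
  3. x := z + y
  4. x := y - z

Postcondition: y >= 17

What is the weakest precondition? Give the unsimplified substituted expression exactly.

post: y >= 17
stmt 4: x := y - z  -- replace 0 occurrence(s) of x with (y - z)
  => y >= 17
stmt 3: x := z + y  -- replace 0 occurrence(s) of x with (z + y)
  => y >= 17
stmt 2: y := z + x  -- replace 1 occurrence(s) of y with (z + x)
  => ( z + x ) >= 17
stmt 1: x := y + y  -- replace 1 occurrence(s) of x with (y + y)
  => ( z + ( y + y ) ) >= 17

Answer: ( z + ( y + y ) ) >= 17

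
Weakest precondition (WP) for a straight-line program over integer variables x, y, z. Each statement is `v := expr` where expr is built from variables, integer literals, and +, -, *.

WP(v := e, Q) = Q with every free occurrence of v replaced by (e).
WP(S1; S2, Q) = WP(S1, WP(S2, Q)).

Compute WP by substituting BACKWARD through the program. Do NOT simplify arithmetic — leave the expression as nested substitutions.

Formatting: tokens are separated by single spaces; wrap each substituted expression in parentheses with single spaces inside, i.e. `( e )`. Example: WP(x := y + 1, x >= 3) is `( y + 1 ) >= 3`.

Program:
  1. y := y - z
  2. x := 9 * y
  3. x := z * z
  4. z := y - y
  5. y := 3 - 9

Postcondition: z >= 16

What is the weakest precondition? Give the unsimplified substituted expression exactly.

Answer: ( ( y - z ) - ( y - z ) ) >= 16

Derivation:
post: z >= 16
stmt 5: y := 3 - 9  -- replace 0 occurrence(s) of y with (3 - 9)
  => z >= 16
stmt 4: z := y - y  -- replace 1 occurrence(s) of z with (y - y)
  => ( y - y ) >= 16
stmt 3: x := z * z  -- replace 0 occurrence(s) of x with (z * z)
  => ( y - y ) >= 16
stmt 2: x := 9 * y  -- replace 0 occurrence(s) of x with (9 * y)
  => ( y - y ) >= 16
stmt 1: y := y - z  -- replace 2 occurrence(s) of y with (y - z)
  => ( ( y - z ) - ( y - z ) ) >= 16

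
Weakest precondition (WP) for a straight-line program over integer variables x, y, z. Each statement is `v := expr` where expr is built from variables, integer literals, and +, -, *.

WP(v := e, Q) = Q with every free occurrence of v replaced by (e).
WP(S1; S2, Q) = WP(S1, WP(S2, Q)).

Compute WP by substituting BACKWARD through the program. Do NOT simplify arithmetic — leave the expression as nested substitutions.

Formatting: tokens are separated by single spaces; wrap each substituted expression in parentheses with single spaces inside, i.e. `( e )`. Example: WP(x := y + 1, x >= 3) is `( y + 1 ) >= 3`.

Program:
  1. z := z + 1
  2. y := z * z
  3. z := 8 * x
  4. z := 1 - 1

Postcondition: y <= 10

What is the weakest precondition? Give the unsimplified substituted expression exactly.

Answer: ( ( z + 1 ) * ( z + 1 ) ) <= 10

Derivation:
post: y <= 10
stmt 4: z := 1 - 1  -- replace 0 occurrence(s) of z with (1 - 1)
  => y <= 10
stmt 3: z := 8 * x  -- replace 0 occurrence(s) of z with (8 * x)
  => y <= 10
stmt 2: y := z * z  -- replace 1 occurrence(s) of y with (z * z)
  => ( z * z ) <= 10
stmt 1: z := z + 1  -- replace 2 occurrence(s) of z with (z + 1)
  => ( ( z + 1 ) * ( z + 1 ) ) <= 10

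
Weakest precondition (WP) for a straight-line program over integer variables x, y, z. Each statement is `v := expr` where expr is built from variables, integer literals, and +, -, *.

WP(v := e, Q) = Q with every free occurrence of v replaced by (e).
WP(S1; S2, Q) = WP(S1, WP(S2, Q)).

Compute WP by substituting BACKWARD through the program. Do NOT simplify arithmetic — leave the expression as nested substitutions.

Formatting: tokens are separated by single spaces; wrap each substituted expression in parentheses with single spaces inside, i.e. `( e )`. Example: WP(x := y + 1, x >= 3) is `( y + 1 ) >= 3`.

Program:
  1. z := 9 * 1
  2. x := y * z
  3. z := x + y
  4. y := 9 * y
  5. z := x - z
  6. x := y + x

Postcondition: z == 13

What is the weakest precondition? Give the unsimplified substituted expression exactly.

post: z == 13
stmt 6: x := y + x  -- replace 0 occurrence(s) of x with (y + x)
  => z == 13
stmt 5: z := x - z  -- replace 1 occurrence(s) of z with (x - z)
  => ( x - z ) == 13
stmt 4: y := 9 * y  -- replace 0 occurrence(s) of y with (9 * y)
  => ( x - z ) == 13
stmt 3: z := x + y  -- replace 1 occurrence(s) of z with (x + y)
  => ( x - ( x + y ) ) == 13
stmt 2: x := y * z  -- replace 2 occurrence(s) of x with (y * z)
  => ( ( y * z ) - ( ( y * z ) + y ) ) == 13
stmt 1: z := 9 * 1  -- replace 2 occurrence(s) of z with (9 * 1)
  => ( ( y * ( 9 * 1 ) ) - ( ( y * ( 9 * 1 ) ) + y ) ) == 13

Answer: ( ( y * ( 9 * 1 ) ) - ( ( y * ( 9 * 1 ) ) + y ) ) == 13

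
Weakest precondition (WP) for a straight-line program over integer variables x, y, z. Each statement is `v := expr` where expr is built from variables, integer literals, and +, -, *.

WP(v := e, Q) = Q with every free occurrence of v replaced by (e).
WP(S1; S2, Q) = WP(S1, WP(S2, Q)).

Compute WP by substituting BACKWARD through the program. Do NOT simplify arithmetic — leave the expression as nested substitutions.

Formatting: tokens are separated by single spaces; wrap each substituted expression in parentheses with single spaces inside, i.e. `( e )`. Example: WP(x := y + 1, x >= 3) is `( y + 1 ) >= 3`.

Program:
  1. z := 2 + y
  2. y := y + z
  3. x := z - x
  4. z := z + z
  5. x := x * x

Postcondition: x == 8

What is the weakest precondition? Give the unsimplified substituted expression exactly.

Answer: ( ( ( 2 + y ) - x ) * ( ( 2 + y ) - x ) ) == 8

Derivation:
post: x == 8
stmt 5: x := x * x  -- replace 1 occurrence(s) of x with (x * x)
  => ( x * x ) == 8
stmt 4: z := z + z  -- replace 0 occurrence(s) of z with (z + z)
  => ( x * x ) == 8
stmt 3: x := z - x  -- replace 2 occurrence(s) of x with (z - x)
  => ( ( z - x ) * ( z - x ) ) == 8
stmt 2: y := y + z  -- replace 0 occurrence(s) of y with (y + z)
  => ( ( z - x ) * ( z - x ) ) == 8
stmt 1: z := 2 + y  -- replace 2 occurrence(s) of z with (2 + y)
  => ( ( ( 2 + y ) - x ) * ( ( 2 + y ) - x ) ) == 8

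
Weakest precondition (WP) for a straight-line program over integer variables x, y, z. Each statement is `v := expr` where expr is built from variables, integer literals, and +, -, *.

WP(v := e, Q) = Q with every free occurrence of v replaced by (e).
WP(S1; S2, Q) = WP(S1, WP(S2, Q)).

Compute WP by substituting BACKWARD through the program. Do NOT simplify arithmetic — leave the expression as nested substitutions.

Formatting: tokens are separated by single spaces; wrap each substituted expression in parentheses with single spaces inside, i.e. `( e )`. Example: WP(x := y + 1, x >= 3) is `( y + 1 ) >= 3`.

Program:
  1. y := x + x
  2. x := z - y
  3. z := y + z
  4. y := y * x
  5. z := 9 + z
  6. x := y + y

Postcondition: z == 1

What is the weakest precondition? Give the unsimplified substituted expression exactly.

Answer: ( 9 + ( ( x + x ) + z ) ) == 1

Derivation:
post: z == 1
stmt 6: x := y + y  -- replace 0 occurrence(s) of x with (y + y)
  => z == 1
stmt 5: z := 9 + z  -- replace 1 occurrence(s) of z with (9 + z)
  => ( 9 + z ) == 1
stmt 4: y := y * x  -- replace 0 occurrence(s) of y with (y * x)
  => ( 9 + z ) == 1
stmt 3: z := y + z  -- replace 1 occurrence(s) of z with (y + z)
  => ( 9 + ( y + z ) ) == 1
stmt 2: x := z - y  -- replace 0 occurrence(s) of x with (z - y)
  => ( 9 + ( y + z ) ) == 1
stmt 1: y := x + x  -- replace 1 occurrence(s) of y with (x + x)
  => ( 9 + ( ( x + x ) + z ) ) == 1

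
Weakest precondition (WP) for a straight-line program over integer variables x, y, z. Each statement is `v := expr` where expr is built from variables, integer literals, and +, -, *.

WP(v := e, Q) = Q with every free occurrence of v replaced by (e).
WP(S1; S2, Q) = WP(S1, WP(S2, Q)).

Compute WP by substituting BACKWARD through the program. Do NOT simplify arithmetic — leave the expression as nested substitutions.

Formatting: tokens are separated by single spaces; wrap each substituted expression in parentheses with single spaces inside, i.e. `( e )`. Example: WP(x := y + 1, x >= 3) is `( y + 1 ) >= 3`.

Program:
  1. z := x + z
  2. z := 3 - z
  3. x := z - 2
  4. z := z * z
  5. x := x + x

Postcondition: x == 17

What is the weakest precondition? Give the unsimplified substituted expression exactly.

post: x == 17
stmt 5: x := x + x  -- replace 1 occurrence(s) of x with (x + x)
  => ( x + x ) == 17
stmt 4: z := z * z  -- replace 0 occurrence(s) of z with (z * z)
  => ( x + x ) == 17
stmt 3: x := z - 2  -- replace 2 occurrence(s) of x with (z - 2)
  => ( ( z - 2 ) + ( z - 2 ) ) == 17
stmt 2: z := 3 - z  -- replace 2 occurrence(s) of z with (3 - z)
  => ( ( ( 3 - z ) - 2 ) + ( ( 3 - z ) - 2 ) ) == 17
stmt 1: z := x + z  -- replace 2 occurrence(s) of z with (x + z)
  => ( ( ( 3 - ( x + z ) ) - 2 ) + ( ( 3 - ( x + z ) ) - 2 ) ) == 17

Answer: ( ( ( 3 - ( x + z ) ) - 2 ) + ( ( 3 - ( x + z ) ) - 2 ) ) == 17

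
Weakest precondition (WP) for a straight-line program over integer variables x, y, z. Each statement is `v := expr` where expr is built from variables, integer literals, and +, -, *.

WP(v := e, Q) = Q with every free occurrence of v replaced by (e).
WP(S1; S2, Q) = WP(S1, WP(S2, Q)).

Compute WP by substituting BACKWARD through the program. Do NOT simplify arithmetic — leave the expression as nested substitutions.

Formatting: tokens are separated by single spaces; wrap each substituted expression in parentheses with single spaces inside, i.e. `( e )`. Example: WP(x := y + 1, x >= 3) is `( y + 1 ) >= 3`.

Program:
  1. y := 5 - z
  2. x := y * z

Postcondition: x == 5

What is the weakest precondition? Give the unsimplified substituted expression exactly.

post: x == 5
stmt 2: x := y * z  -- replace 1 occurrence(s) of x with (y * z)
  => ( y * z ) == 5
stmt 1: y := 5 - z  -- replace 1 occurrence(s) of y with (5 - z)
  => ( ( 5 - z ) * z ) == 5

Answer: ( ( 5 - z ) * z ) == 5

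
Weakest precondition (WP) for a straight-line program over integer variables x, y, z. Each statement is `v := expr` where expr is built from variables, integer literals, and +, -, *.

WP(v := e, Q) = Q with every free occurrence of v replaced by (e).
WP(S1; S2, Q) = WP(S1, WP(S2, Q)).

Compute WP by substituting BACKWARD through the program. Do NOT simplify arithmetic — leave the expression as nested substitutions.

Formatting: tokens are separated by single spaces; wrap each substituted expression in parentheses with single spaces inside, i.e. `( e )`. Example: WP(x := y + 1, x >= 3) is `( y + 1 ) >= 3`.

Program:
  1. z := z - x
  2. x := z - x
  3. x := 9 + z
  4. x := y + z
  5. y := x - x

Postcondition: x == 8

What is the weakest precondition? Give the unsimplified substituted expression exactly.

post: x == 8
stmt 5: y := x - x  -- replace 0 occurrence(s) of y with (x - x)
  => x == 8
stmt 4: x := y + z  -- replace 1 occurrence(s) of x with (y + z)
  => ( y + z ) == 8
stmt 3: x := 9 + z  -- replace 0 occurrence(s) of x with (9 + z)
  => ( y + z ) == 8
stmt 2: x := z - x  -- replace 0 occurrence(s) of x with (z - x)
  => ( y + z ) == 8
stmt 1: z := z - x  -- replace 1 occurrence(s) of z with (z - x)
  => ( y + ( z - x ) ) == 8

Answer: ( y + ( z - x ) ) == 8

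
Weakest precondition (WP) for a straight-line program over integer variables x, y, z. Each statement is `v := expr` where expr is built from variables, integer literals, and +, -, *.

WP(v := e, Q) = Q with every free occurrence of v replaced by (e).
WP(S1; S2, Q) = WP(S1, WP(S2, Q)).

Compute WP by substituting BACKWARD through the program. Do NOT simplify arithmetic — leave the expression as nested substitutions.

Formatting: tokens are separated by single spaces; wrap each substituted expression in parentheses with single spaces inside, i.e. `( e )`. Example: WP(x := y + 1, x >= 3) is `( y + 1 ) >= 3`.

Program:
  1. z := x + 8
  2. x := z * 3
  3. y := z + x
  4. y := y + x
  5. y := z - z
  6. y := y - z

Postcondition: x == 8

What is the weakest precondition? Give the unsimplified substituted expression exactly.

post: x == 8
stmt 6: y := y - z  -- replace 0 occurrence(s) of y with (y - z)
  => x == 8
stmt 5: y := z - z  -- replace 0 occurrence(s) of y with (z - z)
  => x == 8
stmt 4: y := y + x  -- replace 0 occurrence(s) of y with (y + x)
  => x == 8
stmt 3: y := z + x  -- replace 0 occurrence(s) of y with (z + x)
  => x == 8
stmt 2: x := z * 3  -- replace 1 occurrence(s) of x with (z * 3)
  => ( z * 3 ) == 8
stmt 1: z := x + 8  -- replace 1 occurrence(s) of z with (x + 8)
  => ( ( x + 8 ) * 3 ) == 8

Answer: ( ( x + 8 ) * 3 ) == 8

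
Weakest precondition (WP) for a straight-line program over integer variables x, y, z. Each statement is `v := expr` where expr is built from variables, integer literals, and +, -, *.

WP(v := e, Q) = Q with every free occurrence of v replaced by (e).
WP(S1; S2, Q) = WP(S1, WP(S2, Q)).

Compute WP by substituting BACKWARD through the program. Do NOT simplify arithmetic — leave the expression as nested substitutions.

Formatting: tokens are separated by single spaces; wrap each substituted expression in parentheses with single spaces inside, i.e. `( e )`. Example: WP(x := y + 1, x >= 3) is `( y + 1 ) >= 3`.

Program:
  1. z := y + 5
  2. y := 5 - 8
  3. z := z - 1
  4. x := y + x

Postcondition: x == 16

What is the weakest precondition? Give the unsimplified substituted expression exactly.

Answer: ( ( 5 - 8 ) + x ) == 16

Derivation:
post: x == 16
stmt 4: x := y + x  -- replace 1 occurrence(s) of x with (y + x)
  => ( y + x ) == 16
stmt 3: z := z - 1  -- replace 0 occurrence(s) of z with (z - 1)
  => ( y + x ) == 16
stmt 2: y := 5 - 8  -- replace 1 occurrence(s) of y with (5 - 8)
  => ( ( 5 - 8 ) + x ) == 16
stmt 1: z := y + 5  -- replace 0 occurrence(s) of z with (y + 5)
  => ( ( 5 - 8 ) + x ) == 16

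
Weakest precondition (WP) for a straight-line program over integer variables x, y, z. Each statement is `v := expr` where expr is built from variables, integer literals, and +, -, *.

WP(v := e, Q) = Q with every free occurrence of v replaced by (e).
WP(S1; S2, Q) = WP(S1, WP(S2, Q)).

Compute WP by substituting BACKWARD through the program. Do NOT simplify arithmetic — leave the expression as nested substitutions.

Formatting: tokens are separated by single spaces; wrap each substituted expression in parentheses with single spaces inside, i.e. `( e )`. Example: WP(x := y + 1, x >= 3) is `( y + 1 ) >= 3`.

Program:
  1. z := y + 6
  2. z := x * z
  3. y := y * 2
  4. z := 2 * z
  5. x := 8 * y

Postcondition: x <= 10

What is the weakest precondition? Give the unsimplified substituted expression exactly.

Answer: ( 8 * ( y * 2 ) ) <= 10

Derivation:
post: x <= 10
stmt 5: x := 8 * y  -- replace 1 occurrence(s) of x with (8 * y)
  => ( 8 * y ) <= 10
stmt 4: z := 2 * z  -- replace 0 occurrence(s) of z with (2 * z)
  => ( 8 * y ) <= 10
stmt 3: y := y * 2  -- replace 1 occurrence(s) of y with (y * 2)
  => ( 8 * ( y * 2 ) ) <= 10
stmt 2: z := x * z  -- replace 0 occurrence(s) of z with (x * z)
  => ( 8 * ( y * 2 ) ) <= 10
stmt 1: z := y + 6  -- replace 0 occurrence(s) of z with (y + 6)
  => ( 8 * ( y * 2 ) ) <= 10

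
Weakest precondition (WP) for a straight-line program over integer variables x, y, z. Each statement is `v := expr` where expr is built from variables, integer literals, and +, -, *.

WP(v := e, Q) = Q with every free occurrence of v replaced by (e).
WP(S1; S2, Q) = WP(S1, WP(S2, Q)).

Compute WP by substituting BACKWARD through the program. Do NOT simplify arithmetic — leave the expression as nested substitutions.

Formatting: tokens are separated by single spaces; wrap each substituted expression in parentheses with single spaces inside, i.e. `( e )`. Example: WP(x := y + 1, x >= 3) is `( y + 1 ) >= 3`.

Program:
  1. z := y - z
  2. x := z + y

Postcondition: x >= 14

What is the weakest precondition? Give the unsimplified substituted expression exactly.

Answer: ( ( y - z ) + y ) >= 14

Derivation:
post: x >= 14
stmt 2: x := z + y  -- replace 1 occurrence(s) of x with (z + y)
  => ( z + y ) >= 14
stmt 1: z := y - z  -- replace 1 occurrence(s) of z with (y - z)
  => ( ( y - z ) + y ) >= 14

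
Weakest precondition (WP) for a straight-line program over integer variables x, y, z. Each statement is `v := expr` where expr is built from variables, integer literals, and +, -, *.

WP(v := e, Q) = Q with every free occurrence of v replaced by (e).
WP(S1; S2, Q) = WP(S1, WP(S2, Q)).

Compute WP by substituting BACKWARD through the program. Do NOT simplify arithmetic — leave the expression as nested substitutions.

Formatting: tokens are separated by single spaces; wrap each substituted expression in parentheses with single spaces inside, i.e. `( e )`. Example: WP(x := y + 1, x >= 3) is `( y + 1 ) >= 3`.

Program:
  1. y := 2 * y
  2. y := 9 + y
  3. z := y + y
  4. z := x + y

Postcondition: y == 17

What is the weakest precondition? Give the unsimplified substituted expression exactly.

Answer: ( 9 + ( 2 * y ) ) == 17

Derivation:
post: y == 17
stmt 4: z := x + y  -- replace 0 occurrence(s) of z with (x + y)
  => y == 17
stmt 3: z := y + y  -- replace 0 occurrence(s) of z with (y + y)
  => y == 17
stmt 2: y := 9 + y  -- replace 1 occurrence(s) of y with (9 + y)
  => ( 9 + y ) == 17
stmt 1: y := 2 * y  -- replace 1 occurrence(s) of y with (2 * y)
  => ( 9 + ( 2 * y ) ) == 17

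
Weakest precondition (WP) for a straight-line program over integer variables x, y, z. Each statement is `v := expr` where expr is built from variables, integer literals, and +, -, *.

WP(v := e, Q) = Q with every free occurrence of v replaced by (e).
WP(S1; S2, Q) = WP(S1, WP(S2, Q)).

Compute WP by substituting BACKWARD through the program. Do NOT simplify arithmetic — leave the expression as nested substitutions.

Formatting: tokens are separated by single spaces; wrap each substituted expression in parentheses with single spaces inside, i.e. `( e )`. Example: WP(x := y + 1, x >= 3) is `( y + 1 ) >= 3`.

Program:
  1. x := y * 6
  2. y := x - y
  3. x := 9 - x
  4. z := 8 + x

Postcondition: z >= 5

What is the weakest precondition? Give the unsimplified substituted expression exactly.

Answer: ( 8 + ( 9 - ( y * 6 ) ) ) >= 5

Derivation:
post: z >= 5
stmt 4: z := 8 + x  -- replace 1 occurrence(s) of z with (8 + x)
  => ( 8 + x ) >= 5
stmt 3: x := 9 - x  -- replace 1 occurrence(s) of x with (9 - x)
  => ( 8 + ( 9 - x ) ) >= 5
stmt 2: y := x - y  -- replace 0 occurrence(s) of y with (x - y)
  => ( 8 + ( 9 - x ) ) >= 5
stmt 1: x := y * 6  -- replace 1 occurrence(s) of x with (y * 6)
  => ( 8 + ( 9 - ( y * 6 ) ) ) >= 5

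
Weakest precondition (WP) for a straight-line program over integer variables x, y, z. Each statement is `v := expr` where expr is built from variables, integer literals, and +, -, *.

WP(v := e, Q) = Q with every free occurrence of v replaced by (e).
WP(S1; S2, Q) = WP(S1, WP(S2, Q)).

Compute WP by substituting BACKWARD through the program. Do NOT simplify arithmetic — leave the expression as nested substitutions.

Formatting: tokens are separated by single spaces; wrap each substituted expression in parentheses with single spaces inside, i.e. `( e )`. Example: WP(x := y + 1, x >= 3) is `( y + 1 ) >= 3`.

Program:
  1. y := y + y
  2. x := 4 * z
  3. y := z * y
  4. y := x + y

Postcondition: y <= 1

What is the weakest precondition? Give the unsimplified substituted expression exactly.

post: y <= 1
stmt 4: y := x + y  -- replace 1 occurrence(s) of y with (x + y)
  => ( x + y ) <= 1
stmt 3: y := z * y  -- replace 1 occurrence(s) of y with (z * y)
  => ( x + ( z * y ) ) <= 1
stmt 2: x := 4 * z  -- replace 1 occurrence(s) of x with (4 * z)
  => ( ( 4 * z ) + ( z * y ) ) <= 1
stmt 1: y := y + y  -- replace 1 occurrence(s) of y with (y + y)
  => ( ( 4 * z ) + ( z * ( y + y ) ) ) <= 1

Answer: ( ( 4 * z ) + ( z * ( y + y ) ) ) <= 1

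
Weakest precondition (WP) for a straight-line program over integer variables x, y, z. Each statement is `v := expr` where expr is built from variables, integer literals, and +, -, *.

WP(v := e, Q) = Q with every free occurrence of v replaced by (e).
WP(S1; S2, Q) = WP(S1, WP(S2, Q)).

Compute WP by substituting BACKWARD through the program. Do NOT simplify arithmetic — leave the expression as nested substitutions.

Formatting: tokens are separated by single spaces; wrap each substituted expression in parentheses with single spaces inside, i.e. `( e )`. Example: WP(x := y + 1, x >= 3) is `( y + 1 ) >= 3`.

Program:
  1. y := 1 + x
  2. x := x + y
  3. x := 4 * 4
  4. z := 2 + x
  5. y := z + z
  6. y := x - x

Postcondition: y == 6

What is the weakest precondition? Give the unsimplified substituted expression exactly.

Answer: ( ( 4 * 4 ) - ( 4 * 4 ) ) == 6

Derivation:
post: y == 6
stmt 6: y := x - x  -- replace 1 occurrence(s) of y with (x - x)
  => ( x - x ) == 6
stmt 5: y := z + z  -- replace 0 occurrence(s) of y with (z + z)
  => ( x - x ) == 6
stmt 4: z := 2 + x  -- replace 0 occurrence(s) of z with (2 + x)
  => ( x - x ) == 6
stmt 3: x := 4 * 4  -- replace 2 occurrence(s) of x with (4 * 4)
  => ( ( 4 * 4 ) - ( 4 * 4 ) ) == 6
stmt 2: x := x + y  -- replace 0 occurrence(s) of x with (x + y)
  => ( ( 4 * 4 ) - ( 4 * 4 ) ) == 6
stmt 1: y := 1 + x  -- replace 0 occurrence(s) of y with (1 + x)
  => ( ( 4 * 4 ) - ( 4 * 4 ) ) == 6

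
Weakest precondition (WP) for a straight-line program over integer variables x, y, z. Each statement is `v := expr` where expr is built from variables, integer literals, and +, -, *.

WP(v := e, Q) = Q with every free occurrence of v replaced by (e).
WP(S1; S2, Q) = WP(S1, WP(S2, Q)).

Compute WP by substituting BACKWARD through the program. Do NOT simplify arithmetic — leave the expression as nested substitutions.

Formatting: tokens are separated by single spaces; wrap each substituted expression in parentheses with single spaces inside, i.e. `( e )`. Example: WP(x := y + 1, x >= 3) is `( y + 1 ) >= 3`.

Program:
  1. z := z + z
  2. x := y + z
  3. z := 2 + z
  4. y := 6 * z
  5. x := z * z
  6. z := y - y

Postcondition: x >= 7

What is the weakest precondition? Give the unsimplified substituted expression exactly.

Answer: ( ( 2 + ( z + z ) ) * ( 2 + ( z + z ) ) ) >= 7

Derivation:
post: x >= 7
stmt 6: z := y - y  -- replace 0 occurrence(s) of z with (y - y)
  => x >= 7
stmt 5: x := z * z  -- replace 1 occurrence(s) of x with (z * z)
  => ( z * z ) >= 7
stmt 4: y := 6 * z  -- replace 0 occurrence(s) of y with (6 * z)
  => ( z * z ) >= 7
stmt 3: z := 2 + z  -- replace 2 occurrence(s) of z with (2 + z)
  => ( ( 2 + z ) * ( 2 + z ) ) >= 7
stmt 2: x := y + z  -- replace 0 occurrence(s) of x with (y + z)
  => ( ( 2 + z ) * ( 2 + z ) ) >= 7
stmt 1: z := z + z  -- replace 2 occurrence(s) of z with (z + z)
  => ( ( 2 + ( z + z ) ) * ( 2 + ( z + z ) ) ) >= 7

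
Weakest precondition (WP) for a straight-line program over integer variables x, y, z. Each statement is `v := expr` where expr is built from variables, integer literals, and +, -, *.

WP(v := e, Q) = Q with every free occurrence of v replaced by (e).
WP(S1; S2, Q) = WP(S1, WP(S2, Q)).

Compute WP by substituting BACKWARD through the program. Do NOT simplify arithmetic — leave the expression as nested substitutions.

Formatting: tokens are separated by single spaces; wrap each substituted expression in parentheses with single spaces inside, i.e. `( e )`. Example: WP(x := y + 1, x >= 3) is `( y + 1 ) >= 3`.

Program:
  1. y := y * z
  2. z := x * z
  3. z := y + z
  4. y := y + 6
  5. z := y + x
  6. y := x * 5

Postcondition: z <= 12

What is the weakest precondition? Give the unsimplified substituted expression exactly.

Answer: ( ( ( y * z ) + 6 ) + x ) <= 12

Derivation:
post: z <= 12
stmt 6: y := x * 5  -- replace 0 occurrence(s) of y with (x * 5)
  => z <= 12
stmt 5: z := y + x  -- replace 1 occurrence(s) of z with (y + x)
  => ( y + x ) <= 12
stmt 4: y := y + 6  -- replace 1 occurrence(s) of y with (y + 6)
  => ( ( y + 6 ) + x ) <= 12
stmt 3: z := y + z  -- replace 0 occurrence(s) of z with (y + z)
  => ( ( y + 6 ) + x ) <= 12
stmt 2: z := x * z  -- replace 0 occurrence(s) of z with (x * z)
  => ( ( y + 6 ) + x ) <= 12
stmt 1: y := y * z  -- replace 1 occurrence(s) of y with (y * z)
  => ( ( ( y * z ) + 6 ) + x ) <= 12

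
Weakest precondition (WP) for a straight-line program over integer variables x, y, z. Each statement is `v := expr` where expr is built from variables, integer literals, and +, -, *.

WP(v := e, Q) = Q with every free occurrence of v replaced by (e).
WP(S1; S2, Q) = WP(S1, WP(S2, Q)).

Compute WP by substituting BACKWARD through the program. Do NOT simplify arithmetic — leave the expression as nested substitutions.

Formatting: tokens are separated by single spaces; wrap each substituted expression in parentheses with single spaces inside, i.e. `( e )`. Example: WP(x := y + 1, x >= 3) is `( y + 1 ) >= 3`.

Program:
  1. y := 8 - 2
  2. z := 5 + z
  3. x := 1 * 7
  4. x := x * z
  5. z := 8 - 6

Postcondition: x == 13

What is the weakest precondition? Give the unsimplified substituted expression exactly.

Answer: ( ( 1 * 7 ) * ( 5 + z ) ) == 13

Derivation:
post: x == 13
stmt 5: z := 8 - 6  -- replace 0 occurrence(s) of z with (8 - 6)
  => x == 13
stmt 4: x := x * z  -- replace 1 occurrence(s) of x with (x * z)
  => ( x * z ) == 13
stmt 3: x := 1 * 7  -- replace 1 occurrence(s) of x with (1 * 7)
  => ( ( 1 * 7 ) * z ) == 13
stmt 2: z := 5 + z  -- replace 1 occurrence(s) of z with (5 + z)
  => ( ( 1 * 7 ) * ( 5 + z ) ) == 13
stmt 1: y := 8 - 2  -- replace 0 occurrence(s) of y with (8 - 2)
  => ( ( 1 * 7 ) * ( 5 + z ) ) == 13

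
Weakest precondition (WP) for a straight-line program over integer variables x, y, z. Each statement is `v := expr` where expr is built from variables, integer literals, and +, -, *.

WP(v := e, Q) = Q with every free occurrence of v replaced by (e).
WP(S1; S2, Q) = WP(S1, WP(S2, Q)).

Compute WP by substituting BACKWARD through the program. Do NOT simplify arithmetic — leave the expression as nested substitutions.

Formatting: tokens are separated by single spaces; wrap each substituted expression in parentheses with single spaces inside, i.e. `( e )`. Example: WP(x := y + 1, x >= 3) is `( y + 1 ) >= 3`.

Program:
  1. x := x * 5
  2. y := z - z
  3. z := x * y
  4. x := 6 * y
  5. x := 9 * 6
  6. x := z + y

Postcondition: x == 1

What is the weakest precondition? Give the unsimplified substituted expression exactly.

post: x == 1
stmt 6: x := z + y  -- replace 1 occurrence(s) of x with (z + y)
  => ( z + y ) == 1
stmt 5: x := 9 * 6  -- replace 0 occurrence(s) of x with (9 * 6)
  => ( z + y ) == 1
stmt 4: x := 6 * y  -- replace 0 occurrence(s) of x with (6 * y)
  => ( z + y ) == 1
stmt 3: z := x * y  -- replace 1 occurrence(s) of z with (x * y)
  => ( ( x * y ) + y ) == 1
stmt 2: y := z - z  -- replace 2 occurrence(s) of y with (z - z)
  => ( ( x * ( z - z ) ) + ( z - z ) ) == 1
stmt 1: x := x * 5  -- replace 1 occurrence(s) of x with (x * 5)
  => ( ( ( x * 5 ) * ( z - z ) ) + ( z - z ) ) == 1

Answer: ( ( ( x * 5 ) * ( z - z ) ) + ( z - z ) ) == 1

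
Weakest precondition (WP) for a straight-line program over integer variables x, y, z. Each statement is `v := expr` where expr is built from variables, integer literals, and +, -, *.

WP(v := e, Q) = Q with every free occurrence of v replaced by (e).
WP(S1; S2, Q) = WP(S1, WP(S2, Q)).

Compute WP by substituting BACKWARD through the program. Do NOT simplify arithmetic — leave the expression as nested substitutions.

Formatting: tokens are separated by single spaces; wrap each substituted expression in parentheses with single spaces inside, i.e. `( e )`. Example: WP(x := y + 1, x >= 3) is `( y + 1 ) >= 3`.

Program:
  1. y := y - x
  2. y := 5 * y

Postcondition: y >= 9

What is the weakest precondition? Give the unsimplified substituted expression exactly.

Answer: ( 5 * ( y - x ) ) >= 9

Derivation:
post: y >= 9
stmt 2: y := 5 * y  -- replace 1 occurrence(s) of y with (5 * y)
  => ( 5 * y ) >= 9
stmt 1: y := y - x  -- replace 1 occurrence(s) of y with (y - x)
  => ( 5 * ( y - x ) ) >= 9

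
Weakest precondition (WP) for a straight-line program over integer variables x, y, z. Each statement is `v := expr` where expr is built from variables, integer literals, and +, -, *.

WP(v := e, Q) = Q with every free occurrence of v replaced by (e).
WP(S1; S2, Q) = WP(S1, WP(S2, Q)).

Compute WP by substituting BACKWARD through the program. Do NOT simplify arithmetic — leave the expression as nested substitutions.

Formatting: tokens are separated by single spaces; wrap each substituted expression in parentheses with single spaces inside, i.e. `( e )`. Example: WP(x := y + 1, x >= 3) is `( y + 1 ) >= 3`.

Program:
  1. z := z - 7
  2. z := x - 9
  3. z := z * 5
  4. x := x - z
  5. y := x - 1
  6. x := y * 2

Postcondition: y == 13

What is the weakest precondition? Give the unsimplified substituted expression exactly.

post: y == 13
stmt 6: x := y * 2  -- replace 0 occurrence(s) of x with (y * 2)
  => y == 13
stmt 5: y := x - 1  -- replace 1 occurrence(s) of y with (x - 1)
  => ( x - 1 ) == 13
stmt 4: x := x - z  -- replace 1 occurrence(s) of x with (x - z)
  => ( ( x - z ) - 1 ) == 13
stmt 3: z := z * 5  -- replace 1 occurrence(s) of z with (z * 5)
  => ( ( x - ( z * 5 ) ) - 1 ) == 13
stmt 2: z := x - 9  -- replace 1 occurrence(s) of z with (x - 9)
  => ( ( x - ( ( x - 9 ) * 5 ) ) - 1 ) == 13
stmt 1: z := z - 7  -- replace 0 occurrence(s) of z with (z - 7)
  => ( ( x - ( ( x - 9 ) * 5 ) ) - 1 ) == 13

Answer: ( ( x - ( ( x - 9 ) * 5 ) ) - 1 ) == 13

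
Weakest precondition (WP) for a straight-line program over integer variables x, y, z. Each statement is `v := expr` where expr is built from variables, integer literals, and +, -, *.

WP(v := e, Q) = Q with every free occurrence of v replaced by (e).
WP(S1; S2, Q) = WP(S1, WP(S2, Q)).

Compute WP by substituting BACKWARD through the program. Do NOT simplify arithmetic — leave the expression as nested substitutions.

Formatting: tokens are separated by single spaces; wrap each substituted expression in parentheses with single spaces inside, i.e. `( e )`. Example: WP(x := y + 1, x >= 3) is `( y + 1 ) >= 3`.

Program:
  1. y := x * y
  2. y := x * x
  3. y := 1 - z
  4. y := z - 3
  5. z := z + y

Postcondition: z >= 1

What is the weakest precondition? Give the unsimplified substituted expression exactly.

Answer: ( z + ( z - 3 ) ) >= 1

Derivation:
post: z >= 1
stmt 5: z := z + y  -- replace 1 occurrence(s) of z with (z + y)
  => ( z + y ) >= 1
stmt 4: y := z - 3  -- replace 1 occurrence(s) of y with (z - 3)
  => ( z + ( z - 3 ) ) >= 1
stmt 3: y := 1 - z  -- replace 0 occurrence(s) of y with (1 - z)
  => ( z + ( z - 3 ) ) >= 1
stmt 2: y := x * x  -- replace 0 occurrence(s) of y with (x * x)
  => ( z + ( z - 3 ) ) >= 1
stmt 1: y := x * y  -- replace 0 occurrence(s) of y with (x * y)
  => ( z + ( z - 3 ) ) >= 1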